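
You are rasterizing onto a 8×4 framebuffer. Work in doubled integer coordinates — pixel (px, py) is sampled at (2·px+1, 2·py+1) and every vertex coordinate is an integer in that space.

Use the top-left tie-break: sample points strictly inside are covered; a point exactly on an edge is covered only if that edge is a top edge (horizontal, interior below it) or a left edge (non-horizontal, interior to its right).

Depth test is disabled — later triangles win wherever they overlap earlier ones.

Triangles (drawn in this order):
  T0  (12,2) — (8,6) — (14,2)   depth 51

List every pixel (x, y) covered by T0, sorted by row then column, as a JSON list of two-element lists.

T0:
  2·area = 8  (B↔C swapped to make it positive)
  edge (12, 2)→(14, 2): d=(2,0) top-left  bias=+0
  edge (14, 2)→(8, 6): d=(-6,4) right/bottom  bias=-1
  edge (8, 6)→(12, 2): d=(4,-4) top-left  bias=+0
    (6,0)@(13, 1): e=[-2,10,0] → ·  [on edge]
    (5,1)@(11, 3): e=[2,6,0] → #  [on edge]
    (6,1)@(13, 3): e=[2,-2,8] → ·
    (4,2)@(9, 5): e=[6,2,0] → #  [on edge]
    (5,2)@(11, 5): e=[6,-6,8] → ·
    (3,3)@(7, 7): e=[10,-2,0] → ·  [on edge]
    (4,3)@(9, 7): e=[10,-10,8] → ·
  covered (2 px):
    · · · · · · · ·
    · · · · · # · ·
    · · · · # · · ·
    · · · · · · · ·

Result: [[5,1],[4,2]]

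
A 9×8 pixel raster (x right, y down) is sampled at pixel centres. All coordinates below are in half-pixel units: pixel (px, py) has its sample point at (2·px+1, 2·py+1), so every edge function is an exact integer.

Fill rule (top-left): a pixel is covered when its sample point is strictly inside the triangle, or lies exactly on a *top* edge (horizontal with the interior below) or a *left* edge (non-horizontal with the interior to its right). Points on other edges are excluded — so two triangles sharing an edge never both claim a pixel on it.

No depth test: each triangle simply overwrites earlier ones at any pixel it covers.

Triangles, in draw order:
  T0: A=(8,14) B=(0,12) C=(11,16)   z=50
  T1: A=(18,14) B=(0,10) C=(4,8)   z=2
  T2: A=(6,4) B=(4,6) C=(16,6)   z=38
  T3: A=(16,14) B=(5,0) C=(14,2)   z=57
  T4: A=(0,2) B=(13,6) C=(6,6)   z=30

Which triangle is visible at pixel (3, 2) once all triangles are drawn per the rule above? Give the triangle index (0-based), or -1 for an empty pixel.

T0:
  2·area = 10  (B↔C swapped to make it positive)
  edge (8, 14)→(11, 16): d=(3,2) right/bottom  bias=-1
  edge (11, 16)→(0, 12): d=(-11,-4) top-left  bias=+0
  edge (0, 12)→(8, 14): d=(8,2) right/bottom  bias=-1
    (1,6)@(3, 13): e=[7,1,2] → #
    (2,6)@(5, 13): e=[3,9,-2] → ·
    (1,7)@(3, 15): e=[13,-21,18] → ·
    (4,7)@(9, 15): e=[1,3,6] → #
    (5,7)@(11, 15): e=[-3,11,2] → ·
  covered (2 px):
    · · · · · · · · ·
    · · · · · · · · ·
    · · · · · · · · ·
    · · · · · · · · ·
    · · · · · · · · ·
    · · · · · · · · ·
    · # · · · · · · ·
    · · · · # · · · ·
T1:
  2·area = 52
  edge (18, 14)→(0, 10): d=(-18,-4) top-left  bias=+0
  edge (0, 10)→(4, 8): d=(4,-2) top-left  bias=+0
  edge (4, 8)→(18, 14): d=(14,6) right/bottom  bias=-1
    (1,4)@(3, 9): e=[30,2,20] → #
    (2,4)@(5, 9): e=[38,6,8] → #
    (3,4)@(7, 9): e=[46,10,-4] → ·
    (1,5)@(3, 11): e=[-6,10,48] → ·
    (2,5)@(5, 11): e=[2,14,36] → #
    (3,5)@(7, 11): e=[10,18,24] → #
    (4,5)@(9, 11): e=[18,22,12] → #
    (5,5)@(11, 11): e=[26,26,0] → ·  [on edge]
    (2,6)@(5, 13): e=[-34,22,64] → ·
    (3,6)@(7, 13): e=[-26,26,52] → ·
    (4,6)@(9, 13): e=[-18,30,40] → ·
    (7,6)@(15, 13): e=[6,42,4] → #
  covered (6 px):
    · · · · · · · · ·
    · · · · · · · · ·
    · · · · · · · · ·
    · · · · · · · · ·
    · # # · · · · · ·
    · · # # # · · · ·
    · · · · · · · # ·
    · · · · · · · · ·
T2:
  2·area = 24  (B↔C swapped to make it positive)
  edge (6, 4)→(16, 6): d=(10,2) right/bottom  bias=-1
  edge (16, 6)→(4, 6): d=(-12,0) right/bottom  bias=-1
  edge (4, 6)→(6, 4): d=(2,-2) top-left  bias=+0
    (4,0)@(9, 1): e=[-36,60,0] → ·  [on edge]
    (0,1)@(1, 3): e=[0,36,-12] → ·  [on edge]
    (3,1)@(7, 3): e=[-12,36,0] → ·  [on edge]
    (2,2)@(5, 5): e=[12,12,0] → #  [on edge]
    (3,2)@(7, 5): e=[8,12,4] → #
    (4,2)@(9, 5): e=[4,12,8] → #
    (5,2)@(11, 5): e=[0,12,12] → ·  [on edge]
    (1,3)@(3, 7): e=[36,-12,0] → ·  [on edge]
    (2,3)@(5, 7): e=[32,-12,4] → ·
    (3,3)@(7, 7): e=[28,-12,8] → ·
    (4,3)@(9, 7): e=[24,-12,12] → ·
    (0,4)@(1, 9): e=[60,-36,0] → ·  [on edge]
  covered (3 px):
    · · · · · · · · ·
    · · · · · · · · ·
    · · # # # · · · ·
    · · · · · · · · ·
    · · · · · · · · ·
    · · · · · · · · ·
    · · · · · · · · ·
    · · · · · · · · ·
T3:
  2·area = 104
  edge (16, 14)→(5, 0): d=(-11,-14) top-left  bias=+0
  edge (5, 0)→(14, 2): d=(9,2) right/bottom  bias=-1
  edge (14, 2)→(16, 14): d=(2,12) right/bottom  bias=-1
    (3,0)@(7, 1): e=[17,5,82] → #
    (4,0)@(9, 1): e=[45,1,58] → #
    (5,0)@(11, 1): e=[73,-3,34] → ·
    (3,1)@(7, 3): e=[-5,23,86] → ·
    (4,1)@(9, 3): e=[23,19,62] → #
    (5,1)@(11, 3): e=[51,15,38] → #
    (6,1)@(13, 3): e=[79,11,14] → #
    (7,1)@(15, 3): e=[107,7,-10] → ·
    (4,2)@(9, 5): e=[1,37,66] → #
    (7,2)@(15, 5): e=[85,25,-6] → ·
    (4,3)@(9, 7): e=[-21,55,70] → ·
    (5,3)@(11, 7): e=[7,51,46] → #
  covered (13 px):
    · · · # # · · · ·
    · · · · # # # · ·
    · · · · # # # · ·
    · · · · · # # · ·
    · · · · · · # # ·
    · · · · · · · # ·
    · · · · · · · · ·
    · · · · · · · · ·
T4:
  2·area = 28
  edge (0, 2)→(13, 6): d=(13,4) right/bottom  bias=-1
  edge (13, 6)→(6, 6): d=(-7,0) right/bottom  bias=-1
  edge (6, 6)→(0, 2): d=(-6,-4) top-left  bias=+0
    (1,1)@(3, 3): e=[1,21,6] → #
    (2,1)@(5, 3): e=[-7,21,14] → ·
    (1,2)@(3, 5): e=[27,7,-6] → ·
    (2,2)@(5, 5): e=[19,7,2] → #
    (3,2)@(7, 5): e=[11,7,10] → #
    (4,2)@(9, 5): e=[3,7,18] → #
    (5,2)@(11, 5): e=[-5,7,26] → ·
    (2,3)@(5, 7): e=[45,-7,-10] → ·
    (3,3)@(7, 7): e=[37,-7,-2] → ·
    (4,3)@(9, 7): e=[29,-7,6] → ·
  covered (4 px):
    · · · · · · · · ·
    · # · · · · · · ·
    · · # # # · · · ·
    · · · · · · · · ·
    · · · · · · · · ·
    · · · · · · · · ·
    · · · · · · · · ·
    · · · · · · · · ·

Z-buffer (winner per pixel, '.' = empty):
  . . . 3 3 . . . .
  . 4 . . 3 3 3 . .
  . . 4 4 4 3 3 . .
  . . . . . 3 3 . .
  . 1 1 . . . 3 3 .
  . . 1 1 1 . . 3 .
  . 0 . . . . . 1 .
  . . . . 0 . . . .

Answer: 4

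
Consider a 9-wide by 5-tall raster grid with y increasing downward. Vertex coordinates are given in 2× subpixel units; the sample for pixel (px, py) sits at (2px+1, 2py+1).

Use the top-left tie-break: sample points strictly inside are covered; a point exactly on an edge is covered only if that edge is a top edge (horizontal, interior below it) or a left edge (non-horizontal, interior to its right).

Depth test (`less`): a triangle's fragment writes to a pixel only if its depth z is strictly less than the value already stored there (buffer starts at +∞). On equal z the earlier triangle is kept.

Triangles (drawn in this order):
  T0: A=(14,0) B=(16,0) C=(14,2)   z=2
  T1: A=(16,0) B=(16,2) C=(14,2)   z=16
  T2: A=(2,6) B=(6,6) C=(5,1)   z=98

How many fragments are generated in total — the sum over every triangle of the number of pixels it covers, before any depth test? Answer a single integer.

T0:
  2·area = 4
  edge (14, 0)→(16, 0): d=(2,0) top-left  bias=+0
  edge (16, 0)→(14, 2): d=(-2,2) right/bottom  bias=-1
  edge (14, 2)→(14, 0): d=(0,-2) top-left  bias=+0
    (7,0)@(15, 1): e=[2,0,2] → .  [on edge]
    (6,1)@(13, 3): e=[6,0,-2] → .  [on edge]
    (5,2)@(11, 5): e=[10,0,-6] → .  [on edge]
    (4,3)@(9, 7): e=[14,0,-10] → .  [on edge]
    (3,4)@(7, 9): e=[18,0,-14] → .  [on edge]
  covered (0 px):
    . . . . . . . . .
    . . . . . . . . .
    . . . . . . . . .
    . . . . . . . . .
    . . . . . . . . .
T1:
  2·area = 4
  edge (16, 0)→(16, 2): d=(0,2) right/bottom  bias=-1
  edge (16, 2)→(14, 2): d=(-2,0) right/bottom  bias=-1
  edge (14, 2)→(16, 0): d=(2,-2) top-left  bias=+0
    (7,0)@(15, 1): e=[2,2,0] → X  [on edge]
    (8,0)@(17, 1): e=[-2,2,4] → .
    (6,1)@(13, 3): e=[6,-2,0] → .  [on edge]
    (7,1)@(15, 3): e=[2,-2,4] → .
    (5,2)@(11, 5): e=[10,-6,0] → .  [on edge]
    (4,3)@(9, 7): e=[14,-10,0] → .  [on edge]
    (3,4)@(7, 9): e=[18,-14,0] → .  [on edge]
  covered (1 px):
    . . . . . . . X .
    . . . . . . . . .
    . . . . . . . . .
    . . . . . . . . .
    . . . . . . . . .
T2:
  2·area = 20  (B↔C swapped to make it positive)
  edge (2, 6)→(5, 1): d=(3,-5) top-left  bias=+0
  edge (5, 1)→(6, 6): d=(1,5) right/bottom  bias=-1
  edge (6, 6)→(2, 6): d=(-4,0) right/bottom  bias=-1
    (2,0)@(5, 1): e=[0,0,20] → .  [on edge]
    (2,1)@(5, 3): e=[6,2,12] → X
    (3,1)@(7, 3): e=[16,-8,12] → .
    (1,2)@(3, 5): e=[2,14,4] → X
    (3,2)@(7, 5): e=[22,-6,4] → .
    (1,3)@(3, 7): e=[8,16,-4] → .
    (2,3)@(5, 7): e=[18,6,-4] → .
  covered (3 px):
    . . . . . . . . .
    . . X . . . . . .
    . X X . . . . . .
    . . . . . . . . .
    . . . . . . . . .

Final: 4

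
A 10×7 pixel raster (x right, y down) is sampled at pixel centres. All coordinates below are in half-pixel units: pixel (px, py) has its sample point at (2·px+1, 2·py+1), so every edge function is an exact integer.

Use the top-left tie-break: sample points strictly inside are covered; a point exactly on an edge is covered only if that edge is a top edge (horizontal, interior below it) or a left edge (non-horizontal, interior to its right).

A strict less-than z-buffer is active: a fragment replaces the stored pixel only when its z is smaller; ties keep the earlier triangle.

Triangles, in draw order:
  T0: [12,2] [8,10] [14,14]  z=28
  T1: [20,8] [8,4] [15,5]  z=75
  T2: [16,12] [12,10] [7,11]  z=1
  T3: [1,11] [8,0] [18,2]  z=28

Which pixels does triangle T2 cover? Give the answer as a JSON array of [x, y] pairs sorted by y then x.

T0:
  2·area = 64  (B↔C swapped to make it positive)
  edge (12, 2)→(14, 14): d=(2,12) right/bottom  bias=-1
  edge (14, 14)→(8, 10): d=(-6,-4) top-left  bias=+0
  edge (8, 10)→(12, 2): d=(4,-8) top-left  bias=+0
    (5,2)@(11, 5): e=[18,42,4] → █
    (6,2)@(13, 5): e=[-6,50,20] → ·
    (5,3)@(11, 7): e=[22,30,12] → █
    (6,3)@(13, 7): e=[-2,38,28] → ·
    (4,4)@(9, 9): e=[50,10,4] → █
    (6,4)@(13, 9): e=[2,26,36] → █
    (7,4)@(15, 9): e=[-22,34,52] → ·
    (4,5)@(9, 11): e=[54,-2,12] → ·
    (5,5)@(11, 11): e=[30,6,28] → █
    (7,5)@(15, 11): e=[-18,22,60] → ·
    (5,6)@(11, 13): e=[34,-6,36] → ·
    (6,6)@(13, 13): e=[10,2,52] → █
  covered (8 px):
    · · · · · · · · · ·
    · · · · · · · · · ·
    · · · · · █ · · · ·
    · · · · · █ · · · ·
    · · · · █ █ █ · · ·
    · · · · · █ █ · · ·
    · · · · · · █ · · ·
T1:
  2·area = 16
  edge (20, 8)→(8, 4): d=(-12,-4) top-left  bias=+0
  edge (8, 4)→(15, 5): d=(7,1) right/bottom  bias=-1
  edge (15, 5)→(20, 8): d=(5,3) right/bottom  bias=-1
    (0,1)@(1, 3): e=[-16,0,32] → ·  [on edge]
    (2,1)@(5, 3): e=[0,-4,20] → ·  [on edge]
    (5,2)@(11, 5): e=[0,4,12] → █  [on edge]
    (6,2)@(13, 5): e=[8,2,6] → █
    (7,2)@(15, 5): e=[16,0,0] → ·  [on edge]
    (5,3)@(11, 7): e=[-24,18,22] → ·
    (6,3)@(13, 7): e=[-16,16,16] → ·
    (8,3)@(17, 7): e=[0,12,4] → █  [on edge]
    (9,3)@(19, 7): e=[8,10,-2] → ·
    (8,4)@(17, 9): e=[-24,26,14] → ·
  covered (3 px):
    · · · · · · · · · ·
    · · · · · · · · · ·
    · · · · · █ █ · · ·
    · · · · · · · · █ ·
    · · · · · · · · · ·
    · · · · · · · · · ·
    · · · · · · · · · ·
T2:
  2·area = 14  (B↔C swapped to make it positive)
  edge (16, 12)→(7, 11): d=(-9,-1) top-left  bias=+0
  edge (7, 11)→(12, 10): d=(5,-1) top-left  bias=+0
  edge (12, 10)→(16, 12): d=(4,2) right/bottom  bias=-1
    (8,4)@(17, 9): e=[28,0,-14] → ·  [on edge]
    (3,5)@(7, 11): e=[0,0,14] → █  [on edge]
    (4,5)@(9, 11): e=[2,2,10] → █
    (5,5)@(11, 11): e=[4,4,6] → █
    (6,5)@(13, 11): e=[6,6,2] → █
    (7,5)@(15, 11): e=[8,8,-2] → ·
    (3,6)@(7, 13): e=[-18,10,22] → ·
    (4,6)@(9, 13): e=[-16,12,18] → ·
    (5,6)@(11, 13): e=[-14,14,14] → ·
    (6,6)@(13, 13): e=[-12,16,10] → ·
  covered (4 px):
    · · · · · · · · · ·
    · · · · · · · · · ·
    · · · · · · · · · ·
    · · · · · · · · · ·
    · · · · · · · · · ·
    · · · █ █ █ █ · · ·
    · · · · · · · · · ·
T3:
  2·area = 124
  edge (1, 11)→(8, 0): d=(7,-11) top-left  bias=+0
  edge (8, 0)→(18, 2): d=(10,2) right/bottom  bias=-1
  edge (18, 2)→(1, 11): d=(-17,9) right/bottom  bias=-1
    (4,0)@(9, 1): e=[18,8,98] → █
    (5,0)@(11, 1): e=[40,4,80] → █
    (6,0)@(13, 1): e=[62,0,62] → ·  [on edge]
    (3,1)@(7, 3): e=[10,32,82] → █
    (6,1)@(13, 3): e=[76,20,28] → █
    (7,1)@(15, 3): e=[98,16,10] → █
    (8,1)@(17, 3): e=[120,12,-8] → ·
    (2,2)@(5, 5): e=[2,56,66] → █
    (6,2)@(13, 5): e=[90,40,-6] → ·
    (7,2)@(15, 5): e=[112,36,-24] → ·
    (2,3)@(5, 7): e=[16,76,32] → █
    (4,3)@(9, 7): e=[60,68,-4] → ·
    (0,5)@(1, 11): e=[0,124,0] → ·  [on edge]
  covered (14 px):
    · · · · █ █ · · · ·
    · · · █ █ █ █ █ · ·
    · · █ █ █ █ · · · ·
    · · █ █ · · · · · ·
    · █ · · · · · · · ·
    · · · · · · · · · ·
    · · · · · · · · · ·

Final: [[3,5],[4,5],[5,5],[6,5]]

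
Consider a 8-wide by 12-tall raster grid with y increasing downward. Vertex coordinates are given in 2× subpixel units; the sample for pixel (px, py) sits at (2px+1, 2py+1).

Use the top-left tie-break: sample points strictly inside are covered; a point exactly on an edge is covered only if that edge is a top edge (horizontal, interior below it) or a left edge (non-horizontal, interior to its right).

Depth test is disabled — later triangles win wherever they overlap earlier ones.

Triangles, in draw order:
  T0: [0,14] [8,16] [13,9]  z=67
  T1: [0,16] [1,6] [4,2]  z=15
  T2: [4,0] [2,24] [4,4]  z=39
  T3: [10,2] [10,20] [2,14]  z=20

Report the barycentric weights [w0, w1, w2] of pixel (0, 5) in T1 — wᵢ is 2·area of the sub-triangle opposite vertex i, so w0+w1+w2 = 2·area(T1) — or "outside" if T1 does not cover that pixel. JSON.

T0:
  2·area = 66  (B↔C swapped to make it positive)
  edge (0, 14)→(13, 9): d=(13,-5) top-left  bias=+0
  edge (13, 9)→(8, 16): d=(-5,7) right/bottom  bias=-1
  edge (8, 16)→(0, 14): d=(-8,-2) top-left  bias=+0
    (6,4)@(13, 9): e=[0,0,66] → ·  [on edge]
    (4,5)@(9, 11): e=[6,18,42] → #
    (5,5)@(11, 11): e=[16,4,46] → #
    (6,5)@(13, 11): e=[26,-10,50] → ·
    (1,6)@(3, 13): e=[2,50,14] → #
    (2,6)@(5, 13): e=[12,36,18] → #
    (3,6)@(7, 13): e=[22,22,22] → #
    (5,6)@(11, 13): e=[42,-6,30] → ·
    (1,7)@(3, 15): e=[28,40,-2] → ·
    (2,7)@(5, 15): e=[38,26,2] → #
    (4,7)@(9, 15): e=[58,-2,10] → ·
    (2,8)@(5, 17): e=[64,16,-14] → ·
    (1,11)@(3, 23): e=[132,0,-66] → ·  [on edge]
  covered (8 px):
    · · · · · · · ·
    · · · · · · · ·
    · · · · · · · ·
    · · · · · · · ·
    · · · · · · · ·
    · · · · # # · ·
    · # # # # · · ·
    · · # # · · · ·
    · · · · · · · ·
    · · · · · · · ·
    · · · · · · · ·
    · · · · · · · ·
T1:
  2·area = 26
  edge (0, 16)→(1, 6): d=(1,-10) top-left  bias=+0
  edge (1, 6)→(4, 2): d=(3,-4) top-left  bias=+0
  edge (4, 2)→(0, 16): d=(-4,14) right/bottom  bias=-1
    (1,2)@(3, 5): e=[19,5,2] → #
    (2,2)@(5, 5): e=[39,13,-26] → ·
    (0,3)@(1, 7): e=[1,3,22] → #
    (1,3)@(3, 7): e=[21,11,-6] → ·
    (0,4)@(1, 9): e=[3,9,14] → #
    (1,4)@(3, 9): e=[23,17,-14] → ·
    (0,5)@(1, 11): e=[5,15,6] → #
    (1,5)@(3, 11): e=[25,23,-22] → ·
    (0,6)@(1, 13): e=[7,21,-2] → ·
  covered (4 px):
    · · · · · · · ·
    · · · · · · · ·
    · # · · · · · ·
    # · · · · · · ·
    # · · · · · · ·
    # · · · · · · ·
    · · · · · · · ·
    · · · · · · · ·
    · · · · · · · ·
    · · · · · · · ·
    · · · · · · · ·
    · · · · · · · ·
T2:
  2·area = 8  (B↔C swapped to make it positive)
  edge (4, 0)→(4, 4): d=(0,4) right/bottom  bias=-1
  edge (4, 4)→(2, 24): d=(-2,20) right/bottom  bias=-1
  edge (2, 24)→(4, 0): d=(2,-24) top-left  bias=+0
    (1,6)@(3, 13): e=[4,2,2] → #
    (2,6)@(5, 13): e=[-4,-38,50] → ·
    (1,7)@(3, 15): e=[4,-2,6] → ·
  covered (1 px):
    · · · · · · · ·
    · · · · · · · ·
    · · · · · · · ·
    · · · · · · · ·
    · · · · · · · ·
    · · · · · · · ·
    · # · · · · · ·
    · · · · · · · ·
    · · · · · · · ·
    · · · · · · · ·
    · · · · · · · ·
    · · · · · · · ·
T3:
  2·area = 144
  edge (10, 2)→(10, 20): d=(0,18) right/bottom  bias=-1
  edge (10, 20)→(2, 14): d=(-8,-6) top-left  bias=+0
  edge (2, 14)→(10, 2): d=(8,-12) top-left  bias=+0
    (4,2)@(9, 5): e=[18,114,12] → #
    (5,2)@(11, 5): e=[-18,126,36] → ·
    (3,3)@(7, 7): e=[54,86,4] → #
    (5,3)@(11, 7): e=[-18,110,52] → ·
    (3,4)@(7, 9): e=[54,70,20] → #
    (5,4)@(11, 9): e=[-18,94,68] → ·
    (2,5)@(5, 11): e=[90,42,12] → #
    (5,5)@(11, 11): e=[-18,78,84] → ·
    (1,6)@(3, 13): e=[126,14,4] → #
    (5,6)@(11, 13): e=[-18,62,100] → ·
    (1,7)@(3, 15): e=[126,-2,20] → ·
    (2,7)@(5, 15): e=[90,10,44] → #
  covered (18 px):
    · · · · · · · ·
    · · · · · · · ·
    · · · · # · · ·
    · · · # # · · ·
    · · · # # · · ·
    · · # # # · · ·
    · # # # # · · ·
    · · # # # · · ·
    · · · # # · · ·
    · · · · # · · ·
    · · · · · · · ·
    · · · · · · · ·

Answer: [15,6,5]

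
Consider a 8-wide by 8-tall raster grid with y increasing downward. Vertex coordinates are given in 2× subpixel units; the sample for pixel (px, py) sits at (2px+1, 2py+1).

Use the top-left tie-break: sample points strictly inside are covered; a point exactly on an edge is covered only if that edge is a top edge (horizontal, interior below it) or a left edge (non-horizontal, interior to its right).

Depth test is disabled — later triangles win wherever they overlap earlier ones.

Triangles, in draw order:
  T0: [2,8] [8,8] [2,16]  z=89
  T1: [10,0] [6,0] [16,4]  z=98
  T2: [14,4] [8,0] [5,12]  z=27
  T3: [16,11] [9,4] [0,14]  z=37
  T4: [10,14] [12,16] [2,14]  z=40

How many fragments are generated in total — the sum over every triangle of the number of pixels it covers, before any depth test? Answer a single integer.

T0:
  2·area = 48
  edge (2, 8)→(8, 8): d=(6,0) top-left  bias=+0
  edge (8, 8)→(2, 16): d=(-6,8) right/bottom  bias=-1
  edge (2, 16)→(2, 8): d=(0,-8) top-left  bias=+0
    (1,4)@(3, 9): e=[6,34,8] → █
    (2,4)@(5, 9): e=[6,18,24] → █
    (3,4)@(7, 9): e=[6,2,40] → █
    (4,4)@(9, 9): e=[6,-14,56] → ·
    (1,5)@(3, 11): e=[18,22,8] → █
    (3,5)@(7, 11): e=[18,-10,40] → ·
    (1,6)@(3, 13): e=[30,10,8] → █
    (2,6)@(5, 13): e=[30,-6,24] → ·
    (1,7)@(3, 15): e=[42,-2,8] → ·
  covered (6 px):
    · · · · · · · ·
    · · · · · · · ·
    · · · · · · · ·
    · · · · · · · ·
    · █ █ █ · · · ·
    · █ █ · · · · ·
    · █ · · · · · ·
    · · · · · · · ·
T1:
  2·area = 16  (B↔C swapped to make it positive)
  edge (10, 0)→(16, 4): d=(6,4) right/bottom  bias=-1
  edge (16, 4)→(6, 0): d=(-10,-4) top-left  bias=+0
  edge (6, 0)→(10, 0): d=(4,0) top-left  bias=+0
    (4,0)@(9, 1): e=[10,2,4] → █
    (5,0)@(11, 1): e=[2,10,4] → █
    (6,0)@(13, 1): e=[-6,18,4] → ·
    (4,1)@(9, 3): e=[22,-18,12] → ·
    (5,1)@(11, 3): e=[14,-10,12] → ·
  covered (2 px):
    · · · · █ █ · ·
    · · · · · · · ·
    · · · · · · · ·
    · · · · · · · ·
    · · · · · · · ·
    · · · · · · · ·
    · · · · · · · ·
    · · · · · · · ·
T2:
  2·area = 84  (B↔C swapped to make it positive)
  edge (14, 4)→(5, 12): d=(-9,8) right/bottom  bias=-1
  edge (5, 12)→(8, 0): d=(3,-12) top-left  bias=+0
  edge (8, 0)→(14, 4): d=(6,4) right/bottom  bias=-1
    (4,0)@(9, 1): e=[67,15,2] → █
    (5,0)@(11, 1): e=[51,39,-6] → ·
    (4,1)@(9, 3): e=[49,21,14] → █
    (5,1)@(11, 3): e=[33,45,6] → █
    (6,1)@(13, 3): e=[17,69,-2] → ·
    (3,2)@(7, 5): e=[47,3,34] → █
    (6,2)@(13, 5): e=[-1,75,10] → ·
    (3,3)@(7, 7): e=[29,9,46] → █
    (5,3)@(11, 7): e=[-3,57,30] → ·
    (3,4)@(7, 9): e=[11,15,58] → █
    (4,4)@(9, 9): e=[-5,39,50] → ·
    (3,5)@(7, 11): e=[-7,21,70] → ·
  covered (9 px):
    · · · · █ · · ·
    · · · · █ █ · ·
    · · · █ █ █ · ·
    · · · █ █ · · ·
    · · · █ · · · ·
    · · · · · · · ·
    · · · · · · · ·
    · · · · · · · ·
T3:
  2·area = 133  (B↔C swapped to make it positive)
  edge (16, 11)→(0, 14): d=(-16,3) right/bottom  bias=-1
  edge (0, 14)→(9, 4): d=(9,-10) top-left  bias=+0
  edge (9, 4)→(16, 11): d=(7,7) right/bottom  bias=-1
    (4,2)@(9, 5): e=[117,9,7] → █
    (5,2)@(11, 5): e=[111,29,-7] → ·
    (3,3)@(7, 7): e=[91,7,35] → █
    (5,3)@(11, 7): e=[79,47,7] → █
    (6,3)@(13, 7): e=[73,67,-7] → ·
    (2,4)@(5, 9): e=[65,5,63] → █
    (6,4)@(13, 9): e=[41,85,7] → █
    (7,4)@(15, 9): e=[35,105,-7] → ·
    (1,5)@(3, 11): e=[39,3,91] → █
    (7,5)@(15, 11): e=[3,123,7] → █
    (0,6)@(1, 13): e=[13,1,119] → █
    (3,6)@(7, 13): e=[-5,61,77] → ·
  covered (19 px):
    · · · · · · · ·
    · · · · · · · ·
    · · · · █ · · ·
    · · · █ █ █ · ·
    · · █ █ █ █ █ ·
    · █ █ █ █ █ █ █
    █ █ █ · · · · ·
    · · · · · · · ·
T4:
  2·area = 16
  edge (10, 14)→(12, 16): d=(2,2) right/bottom  bias=-1
  edge (12, 16)→(2, 14): d=(-10,-2) top-left  bias=+0
  edge (2, 14)→(10, 14): d=(8,0) top-left  bias=+0
    (0,2)@(1, 5): e=[0,88,-72] → ·  [on edge]
    (1,3)@(3, 7): e=[0,72,-56] → ·  [on edge]
    (2,4)@(5, 9): e=[0,56,-40] → ·  [on edge]
    (3,5)@(7, 11): e=[0,40,-24] → ·  [on edge]
    (4,6)@(9, 13): e=[0,24,-8] → ·  [on edge]
    (3,7)@(7, 15): e=[8,0,8] → █  [on edge]
    (4,7)@(9, 15): e=[4,4,8] → █
    (5,7)@(11, 15): e=[0,8,8] → ·  [on edge]
  covered (2 px):
    · · · · · · · ·
    · · · · · · · ·
    · · · · · · · ·
    · · · · · · · ·
    · · · · · · · ·
    · · · · · · · ·
    · · · · · · · ·
    · · · █ █ · · ·

Answer: 38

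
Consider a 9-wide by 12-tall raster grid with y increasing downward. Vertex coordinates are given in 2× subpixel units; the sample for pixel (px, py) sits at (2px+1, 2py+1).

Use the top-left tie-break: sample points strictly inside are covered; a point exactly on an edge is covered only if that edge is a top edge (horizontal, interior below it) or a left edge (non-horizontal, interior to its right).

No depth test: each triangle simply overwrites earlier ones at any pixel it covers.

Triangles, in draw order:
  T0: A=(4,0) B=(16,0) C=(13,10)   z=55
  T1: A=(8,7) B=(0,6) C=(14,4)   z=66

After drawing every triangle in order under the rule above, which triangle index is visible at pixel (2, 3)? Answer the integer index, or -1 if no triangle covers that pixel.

T0:
  2·area = 120
  edge (4, 0)→(16, 0): d=(12,0) top-left  bias=+0
  edge (16, 0)→(13, 10): d=(-3,10) right/bottom  bias=-1
  edge (13, 10)→(4, 0): d=(-9,-10) top-left  bias=+0
    (2,0)@(5, 1): e=[12,107,1] → █
    (3,0)@(7, 1): e=[12,87,21] → █
    (4,0)@(9, 1): e=[12,67,41] → █
    (5,0)@(11, 1): e=[12,47,61] → █
    (6,0)@(13, 1): e=[12,27,81] → █
    (7,0)@(15, 1): e=[12,7,101] → █
    (8,0)@(17, 1): e=[12,-13,121] → ·
    (2,1)@(5, 3): e=[36,101,-17] → ·
    (3,1)@(7, 3): e=[36,81,3] → █
    (8,1)@(17, 3): e=[36,-19,103] → ·
    (3,2)@(7, 5): e=[60,75,-15] → ·
    (4,2)@(9, 5): e=[60,55,5] → █
  covered (17 px):
    · · █ █ █ █ █ █ ·
    · · · █ █ █ █ █ ·
    · · · · █ █ █ · ·
    · · · · · █ █ · ·
    · · · · · · █ · ·
    · · · · · · · · ·
    · · · · · · · · ·
    · · · · · · · · ·
    · · · · · · · · ·
    · · · · · · · · ·
    · · · · · · · · ·
    · · · · · · · · ·
T1:
  2·area = 30
  edge (8, 7)→(0, 6): d=(-8,-1) top-left  bias=+0
  edge (0, 6)→(14, 4): d=(14,-2) top-left  bias=+0
  edge (14, 4)→(8, 7): d=(-6,3) right/bottom  bias=-1
    (3,2)@(7, 5): e=[15,0,15] → █  [on edge]
    (4,2)@(9, 5): e=[17,4,9] → █
    (5,2)@(11, 5): e=[19,8,3] → █
    (6,2)@(13, 5): e=[21,12,-3] → ·
    (3,3)@(7, 7): e=[-1,28,3] → ·
    (4,3)@(9, 7): e=[1,32,-3] → ·
    (5,3)@(11, 7): e=[3,36,-9] → ·
  covered (3 px):
    · · · · · · · · ·
    · · · · · · · · ·
    · · · █ █ █ · · ·
    · · · · · · · · ·
    · · · · · · · · ·
    · · · · · · · · ·
    · · · · · · · · ·
    · · · · · · · · ·
    · · · · · · · · ·
    · · · · · · · · ·
    · · · · · · · · ·
    · · · · · · · · ·

Z-buffer (winner per pixel, '.' = empty):
  . . 0 0 0 0 0 0 .
  . . . 0 0 0 0 0 .
  . . . 1 1 1 0 . .
  . . . . . 0 0 . .
  . . . . . . 0 . .
  . . . . . . . . .
  . . . . . . . . .
  . . . . . . . . .
  . . . . . . . . .
  . . . . . . . . .
  . . . . . . . . .
  . . . . . . . . .

Final: -1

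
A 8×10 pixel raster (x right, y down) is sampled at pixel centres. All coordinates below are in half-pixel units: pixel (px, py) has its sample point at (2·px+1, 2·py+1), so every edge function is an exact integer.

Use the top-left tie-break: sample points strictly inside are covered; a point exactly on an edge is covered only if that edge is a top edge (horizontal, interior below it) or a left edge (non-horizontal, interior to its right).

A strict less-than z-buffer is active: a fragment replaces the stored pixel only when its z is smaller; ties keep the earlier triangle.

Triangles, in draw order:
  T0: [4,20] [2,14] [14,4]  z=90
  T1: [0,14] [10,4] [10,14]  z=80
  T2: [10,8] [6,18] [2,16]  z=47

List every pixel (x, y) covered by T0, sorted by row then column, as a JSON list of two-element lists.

T0:
  2·area = 92
  edge (4, 20)→(2, 14): d=(-2,-6) top-left  bias=+0
  edge (2, 14)→(14, 4): d=(12,-10) top-left  bias=+0
  edge (14, 4)→(4, 20): d=(-10,16) right/bottom  bias=-1
    (6,2)@(13, 5): e=[84,2,6] → X
    (7,2)@(15, 5): e=[96,22,-26] → .
    (5,3)@(11, 7): e=[68,6,18] → X
    (6,3)@(13, 7): e=[80,26,-14] → .
    (4,4)@(9, 9): e=[52,10,30] → X
    (5,4)@(11, 9): e=[64,30,-2] → .
    (0,5)@(1, 11): e=[0,-46,138] → .  [on edge]
    (3,5)@(7, 11): e=[36,14,42] → X
    (5,5)@(11, 11): e=[60,54,-22] → .
    (2,6)@(5, 13): e=[20,18,54] → X
    (4,6)@(9, 13): e=[44,58,-10] → .
    (1,7)@(3, 15): e=[4,22,66] → X
    (1,8)@(3, 17): e=[0,46,46] → X  [on edge]
  covered (12 px):
    . . . . . . . .
    . . . . . . . .
    . . . . . . X .
    . . . . . X . .
    . . . . X . . .
    . . . X X . . .
    . . X X . . . .
    . X X X . . . .
    . X X . . . . .
    . . . . . . . .
T1:
  2·area = 100
  edge (0, 14)→(10, 4): d=(10,-10) top-left  bias=+0
  edge (10, 4)→(10, 14): d=(0,10) right/bottom  bias=-1
  edge (10, 14)→(0, 14): d=(-10,0) right/bottom  bias=-1
    (6,0)@(13, 1): e=[0,-30,130] → .  [on edge]
    (5,1)@(11, 3): e=[0,-10,110] → .  [on edge]
    (4,2)@(9, 5): e=[0,10,90] → X  [on edge]
    (5,2)@(11, 5): e=[20,-10,90] → .
    (3,3)@(7, 7): e=[0,30,70] → X  [on edge]
    (5,3)@(11, 7): e=[40,-10,70] → .
    (2,4)@(5, 9): e=[0,50,50] → X  [on edge]
    (5,4)@(11, 9): e=[60,-10,50] → .
    (1,5)@(3, 11): e=[0,70,30] → X  [on edge]
    (5,5)@(11, 11): e=[80,-10,30] → .
    (0,6)@(1, 13): e=[0,90,10] → X  [on edge]
    (5,6)@(11, 13): e=[100,-10,10] → .
  covered (15 px):
    . . . . . . . .
    . . . . . . . .
    . . . . X . . .
    . . . X X . . .
    . . X X X . . .
    . X X X X . . .
    X X X X X . . .
    . . . . . . . .
    . . . . . . . .
    . . . . . . . .
T2:
  2·area = 48
  edge (10, 8)→(6, 18): d=(-4,10) right/bottom  bias=-1
  edge (6, 18)→(2, 16): d=(-4,-2) top-left  bias=+0
  edge (2, 16)→(10, 8): d=(8,-8) top-left  bias=+0
    (7,1)@(15, 3): e=[-30,78,0] → .  [on edge]
    (6,2)@(13, 5): e=[-18,66,0] → .  [on edge]
    (5,3)@(11, 7): e=[-6,54,0] → .  [on edge]
    (4,4)@(9, 9): e=[6,42,0] → X  [on edge]
    (5,4)@(11, 9): e=[-14,46,16] → .
    (3,5)@(7, 11): e=[18,30,0] → X  [on edge]
    (4,5)@(9, 11): e=[-2,34,16] → .
    (2,6)@(5, 13): e=[30,18,0] → X  [on edge]
    (4,6)@(9, 13): e=[-10,26,32] → .
    (1,7)@(3, 15): e=[42,6,0] → X  [on edge]
    (4,7)@(9, 15): e=[-18,18,48] → .
    (0,8)@(1, 17): e=[54,-6,0] → .  [on edge]
  covered (8 px):
    . . . . . . . .
    . . . . . . . .
    . . . . . . . .
    . . . . . . . .
    . . . . X . . .
    . . . X . . . .
    . . X X . . . .
    . X X X . . . .
    . . X . . . . .
    . . . . . . . .

Final: [[6,2],[5,3],[4,4],[3,5],[4,5],[2,6],[3,6],[1,7],[2,7],[3,7],[1,8],[2,8]]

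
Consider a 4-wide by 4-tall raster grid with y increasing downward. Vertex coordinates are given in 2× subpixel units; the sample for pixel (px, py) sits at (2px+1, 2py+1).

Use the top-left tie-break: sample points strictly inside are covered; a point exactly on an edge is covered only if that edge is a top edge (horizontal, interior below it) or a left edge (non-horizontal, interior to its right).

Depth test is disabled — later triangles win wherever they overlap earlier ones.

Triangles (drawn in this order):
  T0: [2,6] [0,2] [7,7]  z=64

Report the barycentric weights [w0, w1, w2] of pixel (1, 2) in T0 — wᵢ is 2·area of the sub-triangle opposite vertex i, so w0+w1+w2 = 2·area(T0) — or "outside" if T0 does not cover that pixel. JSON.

T0:
  2·area = 18
  edge (2, 6)→(0, 2): d=(-2,-4) top-left  bias=+0
  edge (0, 2)→(7, 7): d=(7,5) right/bottom  bias=-1
  edge (7, 7)→(2, 6): d=(-5,-1) top-left  bias=+0
    (0,1)@(1, 3): e=[2,2,14] → X
    (1,1)@(3, 3): e=[10,-8,16] → .
    (0,2)@(1, 5): e=[-2,16,4] → .
    (1,2)@(3, 5): e=[6,6,6] → X
    (2,2)@(5, 5): e=[14,-4,8] → .
    (1,3)@(3, 7): e=[2,20,-4] → .
    (3,3)@(7, 7): e=[18,0,0] → .  [on edge]
  covered (2 px):
    . . . .
    X . . .
    . X . .
    . . . .

Answer: [6,6,6]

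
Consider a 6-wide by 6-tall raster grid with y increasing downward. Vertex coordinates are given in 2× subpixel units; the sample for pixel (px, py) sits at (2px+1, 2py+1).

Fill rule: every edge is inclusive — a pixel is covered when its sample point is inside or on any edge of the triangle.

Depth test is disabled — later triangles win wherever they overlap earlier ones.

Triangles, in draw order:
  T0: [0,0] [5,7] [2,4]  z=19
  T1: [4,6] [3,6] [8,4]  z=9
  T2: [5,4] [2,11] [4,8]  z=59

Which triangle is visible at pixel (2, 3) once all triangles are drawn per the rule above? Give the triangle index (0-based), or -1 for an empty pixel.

T0:
  2·area = 6
  edge (0, 0)→(5, 7): d=(5,7) inclusive
  edge (5, 7)→(2, 4): d=(-3,-3) inclusive
  edge (2, 4)→(0, 0): d=(-2,-4) inclusive
    (0,1)@(1, 3): e=[8,0,-2] → ·  [on edge]
    (1,2)@(3, 5): e=[4,0,2] → █  [on edge]
    (2,2)@(5, 5): e=[-10,6,10] → ·
    (1,3)@(3, 7): e=[14,-6,-2] → ·
    (2,3)@(5, 7): e=[0,0,6] → █  [on edge]
    (3,3)@(7, 7): e=[-14,6,14] → ·
    (2,4)@(5, 9): e=[10,-6,2] → ·
    (3,4)@(7, 9): e=[-4,0,10] → ·  [on edge]
    (4,5)@(9, 11): e=[-8,0,14] → ·  [on edge]
  covered (2 px):
    · · · · · ·
    · · · · · ·
    · █ · · · ·
    · · █ · · ·
    · · · · · ·
    · · · · · ·
T1:
  2·area = 2
  edge (4, 6)→(3, 6): d=(-1,0) inclusive
  edge (3, 6)→(8, 4): d=(5,-2) inclusive
  edge (8, 4)→(4, 6): d=(-4,2) inclusive
  covered (0 px):
    · · · · · ·
    · · · · · ·
    · · · · · ·
    · · · · · ·
    · · · · · ·
    · · · · · ·
T2:
  2·area = 5  (B↔C swapped to make it positive)
  edge (5, 4)→(4, 8): d=(-1,4) inclusive
  edge (4, 8)→(2, 11): d=(-2,3) inclusive
  edge (2, 11)→(5, 4): d=(3,-7) inclusive
    (1,4)@(3, 9): e=[3,1,1] → █
    (2,4)@(5, 9): e=[-5,-5,15] → ·
    (1,5)@(3, 11): e=[1,-3,7] → ·
  covered (1 px):
    · · · · · ·
    · · · · · ·
    · · · · · ·
    · · · · · ·
    · █ · · · ·
    · · · · · ·

Z-buffer (winner per pixel, '.' = empty):
  . . . . . .
  . . . . . .
  . 0 . . . .
  . . 0 . . .
  . 2 . . . .
  . . . . . .

Result: 0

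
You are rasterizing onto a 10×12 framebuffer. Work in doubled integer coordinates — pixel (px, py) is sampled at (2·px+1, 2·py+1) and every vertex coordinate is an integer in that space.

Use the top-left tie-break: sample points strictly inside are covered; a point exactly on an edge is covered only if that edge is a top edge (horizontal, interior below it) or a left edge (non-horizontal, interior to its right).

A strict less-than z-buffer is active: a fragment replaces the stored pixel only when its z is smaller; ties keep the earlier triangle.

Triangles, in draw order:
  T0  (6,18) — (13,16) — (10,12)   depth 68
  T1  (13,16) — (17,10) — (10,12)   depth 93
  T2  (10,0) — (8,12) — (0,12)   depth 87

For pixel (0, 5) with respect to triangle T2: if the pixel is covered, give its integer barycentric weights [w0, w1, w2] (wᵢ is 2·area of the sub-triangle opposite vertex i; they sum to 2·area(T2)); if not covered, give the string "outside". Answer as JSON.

T0:
  2·area = 34  (B↔C swapped to make it positive)
  edge (6, 18)→(10, 12): d=(4,-6) top-left  bias=+0
  edge (10, 12)→(13, 16): d=(3,4) right/bottom  bias=-1
  edge (13, 16)→(6, 18): d=(-7,2) right/bottom  bias=-1
    (4,7)@(9, 15): e=[6,13,15] → █
    (5,7)@(11, 15): e=[18,5,11] → █
    (6,7)@(13, 15): e=[30,-3,7] → ·
    (3,8)@(7, 17): e=[2,27,5] → █
    (5,8)@(11, 17): e=[26,11,-3] → ·
    (3,9)@(7, 19): e=[10,33,-9] → ·
    (4,9)@(9, 19): e=[22,25,-13] → ·
  covered (4 px):
    · · · · · · · · · ·
    · · · · · · · · · ·
    · · · · · · · · · ·
    · · · · · · · · · ·
    · · · · · · · · · ·
    · · · · · · · · · ·
    · · · · · · · · · ·
    · · · · █ █ · · · ·
    · · · █ █ · · · · ·
    · · · · · · · · · ·
    · · · · · · · · · ·
    · · · · · · · · · ·
T1:
  2·area = 34  (B↔C swapped to make it positive)
  edge (13, 16)→(10, 12): d=(-3,-4) top-left  bias=+0
  edge (10, 12)→(17, 10): d=(7,-2) top-left  bias=+0
  edge (17, 10)→(13, 16): d=(-4,6) right/bottom  bias=-1
    (9,3)@(19, 7): e=[51,-17,0] → ·  [on edge]
    (7,5)@(15, 11): e=[23,3,8] → █
    (8,5)@(17, 11): e=[31,7,-4] → ·
    (5,6)@(11, 13): e=[1,9,24] → █
    (6,6)@(13, 13): e=[9,13,12] → █
    (7,6)@(15, 13): e=[17,17,0] → ·  [on edge]
    (5,7)@(11, 15): e=[-5,23,16] → ·
    (6,7)@(13, 15): e=[3,27,4] → █
    (7,7)@(15, 15): e=[11,31,-8] → ·
    (6,8)@(13, 17): e=[-3,41,-4] → ·
    (5,9)@(11, 19): e=[-17,51,0] → ·  [on edge]
  covered (4 px):
    · · · · · · · · · ·
    · · · · · · · · · ·
    · · · · · · · · · ·
    · · · · · · · · · ·
    · · · · · · · · · ·
    · · · · · · · █ · ·
    · · · · · █ █ · · ·
    · · · · · · █ · · ·
    · · · · · · · · · ·
    · · · · · · · · · ·
    · · · · · · · · · ·
    · · · · · · · · · ·
T2:
  2·area = 96
  edge (10, 0)→(8, 12): d=(-2,12) right/bottom  bias=-1
  edge (8, 12)→(0, 12): d=(-8,0) right/bottom  bias=-1
  edge (0, 12)→(10, 0): d=(10,-12) top-left  bias=+0
    (4,1)@(9, 3): e=[6,72,18] → █
    (5,1)@(11, 3): e=[-18,72,42] → ·
    (3,2)@(7, 5): e=[26,56,14] → █
    (5,2)@(11, 5): e=[-22,56,62] → ·
    (2,3)@(5, 7): e=[46,40,10] → █
    (4,3)@(9, 7): e=[-2,40,58] → ·
    (1,4)@(3, 9): e=[66,24,6] → █
    (4,4)@(9, 9): e=[-6,24,78] → ·
    (0,5)@(1, 11): e=[86,8,2] → █
    (4,5)@(9, 11): e=[-10,8,98] → ·
    (0,6)@(1, 13): e=[82,-8,22] → ·
    (1,6)@(3, 13): e=[58,-8,46] → ·
  covered (12 px):
    · · · · · · · · · ·
    · · · · █ · · · · ·
    · · · █ █ · · · · ·
    · · █ █ · · · · · ·
    · █ █ █ · · · · · ·
    █ █ █ █ · · · · · ·
    · · · · · · · · · ·
    · · · · · · · · · ·
    · · · · · · · · · ·
    · · · · · · · · · ·
    · · · · · · · · · ·
    · · · · · · · · · ·

Result: [8,2,86]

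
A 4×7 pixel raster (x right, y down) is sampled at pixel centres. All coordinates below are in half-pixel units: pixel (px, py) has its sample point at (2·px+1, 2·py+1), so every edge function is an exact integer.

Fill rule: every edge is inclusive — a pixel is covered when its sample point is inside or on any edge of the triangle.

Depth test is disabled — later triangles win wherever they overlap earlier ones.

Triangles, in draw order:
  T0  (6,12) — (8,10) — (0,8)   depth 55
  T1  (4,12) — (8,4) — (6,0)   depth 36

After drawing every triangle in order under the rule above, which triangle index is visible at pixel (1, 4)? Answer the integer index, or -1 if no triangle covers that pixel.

T0:
  2·area = 20  (B↔C swapped to make it positive)
  edge (6, 12)→(0, 8): d=(-6,-4) inclusive
  edge (0, 8)→(8, 10): d=(8,2) inclusive
  edge (8, 10)→(6, 12): d=(-2,2) inclusive
    (1,4)@(3, 9): e=[6,2,12] → █
    (2,4)@(5, 9): e=[14,-2,8] → ·
    (1,5)@(3, 11): e=[-6,18,8] → ·
    (2,5)@(5, 11): e=[2,14,4] → █
    (3,5)@(7, 11): e=[10,10,0] → █  [on edge]
    (2,6)@(5, 13): e=[-10,30,0] → ·  [on edge]
    (3,6)@(7, 13): e=[-2,26,-4] → ·
  covered (3 px):
    · · · ·
    · · · ·
    · · · ·
    · · · ·
    · █ · ·
    · · █ █
    · · · ·
T1:
  2·area = 32  (B↔C swapped to make it positive)
  edge (4, 12)→(6, 0): d=(2,-12) inclusive
  edge (6, 0)→(8, 4): d=(2,4) inclusive
  edge (8, 4)→(4, 12): d=(-4,8) inclusive
    (3,1)@(7, 3): e=[18,2,12] → █
    (3,2)@(7, 5): e=[22,6,4] → █
    (2,3)@(5, 7): e=[2,18,12] → █
    (3,3)@(7, 7): e=[26,10,-4] → ·
    (2,4)@(5, 9): e=[6,22,4] → █
    (3,4)@(7, 9): e=[30,14,-12] → ·
    (2,5)@(5, 11): e=[10,26,-4] → ·
  covered (4 px):
    · · · ·
    · · · █
    · · · █
    · · █ ·
    · · █ ·
    · · · ·
    · · · ·

Z-buffer (winner per pixel, '.' = empty):
  . . . .
  . . . 1
  . . . 1
  . . 1 .
  . 0 1 .
  . . 0 0
  . . . .

Result: 0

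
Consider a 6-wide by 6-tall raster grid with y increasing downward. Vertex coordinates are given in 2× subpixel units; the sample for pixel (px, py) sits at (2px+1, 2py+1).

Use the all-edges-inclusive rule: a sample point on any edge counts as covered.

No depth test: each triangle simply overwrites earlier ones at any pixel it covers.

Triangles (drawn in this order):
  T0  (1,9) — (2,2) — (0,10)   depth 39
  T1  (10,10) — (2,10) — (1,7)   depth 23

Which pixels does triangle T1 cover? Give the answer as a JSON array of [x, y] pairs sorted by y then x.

T0:
  2·area = 6  (B↔C swapped to make it positive)
  edge (1, 9)→(0, 10): d=(-1,1) inclusive
  edge (0, 10)→(2, 2): d=(2,-8) inclusive
  edge (2, 2)→(1, 9): d=(-1,7) inclusive
    (4,0)@(9, 1): e=[0,54,-48] → ·  [on edge]
    (3,1)@(7, 3): e=[0,42,-36] → ·  [on edge]
    (2,2)@(5, 5): e=[0,30,-24] → ·  [on edge]
    (0,3)@(1, 7): e=[2,2,2] → █
    (1,3)@(3, 7): e=[0,18,-12] → ·  [on edge]
    (0,4)@(1, 9): e=[0,6,0] → █  [on edge]
    (1,4)@(3, 9): e=[-2,22,-14] → ·
    (0,5)@(1, 11): e=[-2,10,-2] → ·
  covered (2 px):
    · · · · · ·
    · · · · · ·
    · · · · · ·
    █ · · · · ·
    █ · · · · ·
    · · · · · ·
T1:
  2·area = 24
  edge (10, 10)→(2, 10): d=(-8,0) inclusive
  edge (2, 10)→(1, 7): d=(-1,-3) inclusive
  edge (1, 7)→(10, 10): d=(9,3) inclusive
    (0,3)@(1, 7): e=[24,0,0] → █  [on edge]
    (1,3)@(3, 7): e=[24,6,-6] → ·
    (0,4)@(1, 9): e=[8,-2,18] → ·
    (1,4)@(3, 9): e=[8,4,12] → █
    (2,4)@(5, 9): e=[8,10,6] → █
    (3,4)@(7, 9): e=[8,16,0] → █  [on edge]
    (4,4)@(9, 9): e=[8,22,-6] → ·
    (1,5)@(3, 11): e=[-8,2,30] → ·
    (2,5)@(5, 11): e=[-8,8,24] → ·
    (3,5)@(7, 11): e=[-8,14,18] → ·
  covered (4 px):
    · · · · · ·
    · · · · · ·
    · · · · · ·
    █ · · · · ·
    · █ █ █ · ·
    · · · · · ·

Result: [[0,3],[1,4],[2,4],[3,4]]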